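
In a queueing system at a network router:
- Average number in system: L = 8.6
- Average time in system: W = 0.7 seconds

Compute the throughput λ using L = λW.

Little's Law: L = λW, so λ = L/W
λ = 8.6/0.7 = 12.2857 packets/second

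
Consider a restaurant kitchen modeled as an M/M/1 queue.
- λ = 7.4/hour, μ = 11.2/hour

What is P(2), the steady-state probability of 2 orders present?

ρ = λ/μ = 7.4/11.2 = 0.6607
P(n) = (1-ρ)ρⁿ
P(2) = (1-0.6607) × 0.6607^2
P(2) = 0.3393 × 0.4365
P(2) = 0.1481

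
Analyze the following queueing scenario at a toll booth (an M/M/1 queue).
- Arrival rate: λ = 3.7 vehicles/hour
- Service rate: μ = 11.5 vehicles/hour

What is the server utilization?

Server utilization: ρ = λ/μ
ρ = 3.7/11.5 = 0.3217
The server is busy 32.17% of the time.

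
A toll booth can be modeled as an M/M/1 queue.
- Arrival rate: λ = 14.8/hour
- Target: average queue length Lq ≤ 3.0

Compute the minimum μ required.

For M/M/1: Lq = λ²/(μ(μ-λ))
Need Lq ≤ 3.0, i.e. μ(μ-λ) ≥ λ²/3.0
μ² - 14.8μ - 219.04/3.0 ≥ 0  →  μ² - 14.8μ - 73.01333 ≥ 0
Quadratic formula (positive root): μ = [λ + √(λ² + 4×73.01333)]/2
Discriminant: 219.04 + 4×73.01333 = 511.0933, √511.0933 = 22.6074
μ ≥ (14.8 + 22.6074)/2 = 18.7037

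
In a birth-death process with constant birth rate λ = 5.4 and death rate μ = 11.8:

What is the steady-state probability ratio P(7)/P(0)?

For constant rates: P(n)/P(0) = (λ/μ)^n
P(7)/P(0) = (5.4/11.8)^7 = 0.45763^7 = 0.004203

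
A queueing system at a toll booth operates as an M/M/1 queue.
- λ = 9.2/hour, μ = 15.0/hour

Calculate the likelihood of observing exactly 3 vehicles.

ρ = λ/μ = 9.2/15.0 = 0.6133
P(n) = (1-ρ)ρⁿ
P(3) = (1-0.6133) × 0.6133^3
P(3) = 0.3867 × 0.2307
P(3) = 0.08921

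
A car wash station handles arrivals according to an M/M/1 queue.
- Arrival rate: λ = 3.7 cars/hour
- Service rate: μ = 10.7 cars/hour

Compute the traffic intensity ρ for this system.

Server utilization: ρ = λ/μ
ρ = 3.7/10.7 = 0.3458
The server is busy 34.58% of the time.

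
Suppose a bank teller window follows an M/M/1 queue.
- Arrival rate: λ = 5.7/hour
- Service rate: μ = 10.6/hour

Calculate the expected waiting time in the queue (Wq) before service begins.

First, compute utilization: ρ = λ/μ = 5.7/10.6 = 0.5377
For M/M/1: Wq = λ/(μ(μ-λ))
Wq = 5.7/(10.6 × (10.6-5.7))
Wq = 5.7/(10.6 × 4.90)
Wq = 0.1097 hours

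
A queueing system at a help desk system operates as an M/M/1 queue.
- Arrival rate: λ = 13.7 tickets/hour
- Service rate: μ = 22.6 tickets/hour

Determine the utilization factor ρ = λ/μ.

Server utilization: ρ = λ/μ
ρ = 13.7/22.6 = 0.6062
The server is busy 60.62% of the time.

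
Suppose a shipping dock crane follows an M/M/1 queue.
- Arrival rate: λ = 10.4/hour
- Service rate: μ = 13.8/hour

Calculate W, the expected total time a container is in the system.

First, compute utilization: ρ = λ/μ = 10.4/13.8 = 0.7536
For M/M/1: W = 1/(μ-λ)
W = 1/(13.8-10.4) = 1/3.40
W = 0.2941 hours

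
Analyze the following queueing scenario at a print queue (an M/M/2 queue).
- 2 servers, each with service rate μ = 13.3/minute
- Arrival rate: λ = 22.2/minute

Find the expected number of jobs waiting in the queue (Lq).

Traffic intensity: ρ = λ/(cμ) = 22.2/(2×13.3) = 0.8346
Since ρ = 0.8346 < 1, system is stable.
Offered load a = λ/μ = cρ = 22.2/13.3 = 1.6692
P₀ = [ Σₙ₌₀^1 aⁿ/n! + a^2/(2!(1-ρ)) ]⁻¹
Σ = a^0/0! + a^1/1! = 1.0000 + 1.6692 = 2.6692
a^2/(2!(1-ρ)) = 2.78614/(2 × 0.165414) = 8.4217
P₀ = 1/(2.6692 + 8.4217) = 0.09016
Lq = P₀·a^2·ρ / (2!(1-ρ)²) = 0.0901639 × 2.78614 × 0.834586 / (2 × 0.0273616) = 3.8312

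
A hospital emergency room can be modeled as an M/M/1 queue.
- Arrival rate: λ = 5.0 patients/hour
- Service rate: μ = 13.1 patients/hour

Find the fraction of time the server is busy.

Server utilization: ρ = λ/μ
ρ = 5.0/13.1 = 0.3817
The server is busy 38.17% of the time.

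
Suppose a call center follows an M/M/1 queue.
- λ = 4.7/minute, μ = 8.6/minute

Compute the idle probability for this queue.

ρ = λ/μ = 4.7/8.6 = 0.5465
P(0) = 1 - ρ = 1 - 0.5465 = 0.4535
The server is idle 45.35% of the time.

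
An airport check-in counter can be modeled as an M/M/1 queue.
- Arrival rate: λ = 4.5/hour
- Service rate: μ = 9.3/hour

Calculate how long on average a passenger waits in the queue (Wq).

First, compute utilization: ρ = λ/μ = 4.5/9.3 = 0.4839
For M/M/1: Wq = λ/(μ(μ-λ))
Wq = 4.5/(9.3 × (9.3-4.5))
Wq = 4.5/(9.3 × 4.80)
Wq = 0.1008 hours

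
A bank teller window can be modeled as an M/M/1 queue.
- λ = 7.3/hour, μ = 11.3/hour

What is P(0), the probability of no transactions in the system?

ρ = λ/μ = 7.3/11.3 = 0.6460
P(0) = 1 - ρ = 1 - 0.6460 = 0.3540
The server is idle 35.40% of the time.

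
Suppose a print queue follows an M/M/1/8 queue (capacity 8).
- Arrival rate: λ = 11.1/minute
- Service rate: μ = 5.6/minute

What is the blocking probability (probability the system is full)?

ρ = λ/μ = 11.1/5.6 = 1.9821
P₀ = (1-ρ)/(1-ρ^(K+1)) = (1-1.9821)/(1-1.9821^9) = -0.9821/-471.2044 = 0.002084
P_K = P₀×ρ^K = 0.002084 × 1.9821^8 = 0.002084 × 238.2344 = 0.4965
Blocking probability = 49.65%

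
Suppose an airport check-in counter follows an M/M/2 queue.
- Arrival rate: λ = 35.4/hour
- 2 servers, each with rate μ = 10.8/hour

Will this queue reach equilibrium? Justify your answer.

Stability requires ρ = λ/(cμ) < 1
ρ = 35.4/(2 × 10.8) = 35.4/21.60 = 1.6389
Since 1.6389 ≥ 1, the system is UNSTABLE.
Need c > λ/μ = 35.4/10.8 = 3.28.
Minimum servers needed: c = 4.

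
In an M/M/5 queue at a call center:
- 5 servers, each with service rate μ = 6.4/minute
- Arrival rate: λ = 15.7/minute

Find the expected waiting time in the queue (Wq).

Traffic intensity: ρ = λ/(cμ) = 15.7/(5×6.4) = 0.4906
Since ρ = 0.4906 < 1, system is stable.
Offered load a = λ/μ = cρ = 15.7/6.4 = 2.4531
P₀ = [ Σₙ₌₀^4 aⁿ/n! + a^5/(5!(1-ρ)) ]⁻¹
Σ = a^0/0! + a^1/1! + a^2/2! + a^3/3! + a^4/4! = 1.00000 + 2.45312 + 3.00891 + 2.46041 + 1.50892 = 10.4314
a^5/(5!(1-ρ)) = 88.8379/(120 × 0.50938) = 1.4534
P₀ = 1/(10.4314 + 1.4534) = 0.08414
Lq = P₀·a^5·ρ / (5!(1-ρ)²) = 0.08414 × 88.8379 × 0.4906 / (120 × 0.2595) = 0.1178
Wq = Lq/λ = 0.117788/15.7 = 0.007502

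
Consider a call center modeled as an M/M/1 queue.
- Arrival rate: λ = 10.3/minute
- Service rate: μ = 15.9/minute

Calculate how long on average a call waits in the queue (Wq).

First, compute utilization: ρ = λ/μ = 10.3/15.9 = 0.6478
For M/M/1: Wq = λ/(μ(μ-λ))
Wq = 10.3/(15.9 × (15.9-10.3))
Wq = 10.3/(15.9 × 5.60)
Wq = 0.1157 minutes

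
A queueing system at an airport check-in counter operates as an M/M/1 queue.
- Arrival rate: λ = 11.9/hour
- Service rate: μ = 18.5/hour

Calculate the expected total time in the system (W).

First, compute utilization: ρ = λ/μ = 11.9/18.5 = 0.6432
For M/M/1: W = 1/(μ-λ)
W = 1/(18.5-11.9) = 1/6.60
W = 0.1515 hours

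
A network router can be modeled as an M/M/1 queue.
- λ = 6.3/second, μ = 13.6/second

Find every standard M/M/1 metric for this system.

Step 1: ρ = λ/μ = 6.3/13.6 = 0.4632
Step 2: L = λ/(μ-λ) = 6.3/7.30 = 0.8630
Step 3: Lq = λ²/(μ(μ-λ)) = 39.69/(13.6×7.30) = 0.3998
Step 4: W = 1/(μ-λ) = 1/7.30 = 0.13699
Step 5: Wq = λ/(μ(μ-λ)) = 6.3/(13.6×7.30) = 0.06346
Step 6: P(0) = 1-ρ = 0.5368
Verify: L = λW = 6.3×0.13699 = 0.8630 ✔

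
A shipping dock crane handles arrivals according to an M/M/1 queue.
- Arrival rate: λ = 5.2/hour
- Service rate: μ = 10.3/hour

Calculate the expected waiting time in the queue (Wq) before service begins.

First, compute utilization: ρ = λ/μ = 5.2/10.3 = 0.5049
For M/M/1: Wq = λ/(μ(μ-λ))
Wq = 5.2/(10.3 × (10.3-5.2))
Wq = 5.2/(10.3 × 5.10)
Wq = 0.09899 hours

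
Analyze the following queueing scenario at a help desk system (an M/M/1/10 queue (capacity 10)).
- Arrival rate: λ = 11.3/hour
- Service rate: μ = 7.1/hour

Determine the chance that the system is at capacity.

ρ = λ/μ = 11.3/7.1 = 1.59155
P₀ = (1-ρ)/(1-ρ^(K+1)) = (1-1.59155)/(1-1.59155^11) = -0.5916/-164.9675 = 0.003586
P_K = P₀×ρ^K = 0.003586 × 1.59155^10 = 0.003586 × 104.2804 = 0.3739
Blocking probability = 37.39%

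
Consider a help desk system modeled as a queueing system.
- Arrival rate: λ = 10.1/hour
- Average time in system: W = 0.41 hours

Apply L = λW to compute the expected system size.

Little's Law: L = λW
L = 10.1 × 0.41 = 4.1410 tickets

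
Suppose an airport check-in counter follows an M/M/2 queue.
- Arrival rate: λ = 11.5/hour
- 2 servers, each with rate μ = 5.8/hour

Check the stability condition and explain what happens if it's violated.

Stability requires ρ = λ/(cμ) < 1
ρ = 11.5/(2 × 5.8) = 11.5/11.60 = 0.9914
Since 0.9914 < 1, the system is STABLE.
The servers are busy 99.14% of the time.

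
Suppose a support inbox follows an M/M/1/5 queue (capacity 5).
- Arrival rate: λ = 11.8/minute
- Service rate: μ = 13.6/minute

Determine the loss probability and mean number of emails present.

ρ = λ/μ = 11.8/13.6 = 0.86765
P₀ = (1-ρ)/(1-ρ^(K+1)) = (1-0.86765)/(1-0.86765^6) = 0.13235/0.57335 = 0.2308
P_K = P₀×ρ^K = 0.2308 × 0.86765^5 = 0.2308 × 0.4917 = 0.1135
Blocking probability P_5 = 0.1135 (11.35%)
L = ρ[1 - (K+1)ρ^K + Kρ^(K+1)] / [(1-ρ)(1-ρ^(K+1))]
L = 0.86765 × (1 - 6×0.491726 + 5×0.426646) / ((1 - 0.86765) × (1 - 0.426646)) = 2.0910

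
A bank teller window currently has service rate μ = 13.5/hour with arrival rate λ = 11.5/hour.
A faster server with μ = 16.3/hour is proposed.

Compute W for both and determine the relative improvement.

System 1: ρ₁ = 11.5/13.5 = 0.8519, W₁ = 1/(13.5-11.5) = 0.50000
System 2: ρ₂ = 11.5/16.3 = 0.7055, W₂ = 1/(16.3-11.5) = 0.20833
Improvement: (W₁-W₂)/W₁ = (0.50000-0.20833)/0.50000 = 58.33%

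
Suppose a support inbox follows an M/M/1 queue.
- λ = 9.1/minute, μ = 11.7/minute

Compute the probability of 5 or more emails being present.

ρ = λ/μ = 9.1/11.7 = 0.77778
P(N ≥ n) = ρⁿ
P(N ≥ 5) = 0.77778^5
P(N ≥ 5) = 0.2846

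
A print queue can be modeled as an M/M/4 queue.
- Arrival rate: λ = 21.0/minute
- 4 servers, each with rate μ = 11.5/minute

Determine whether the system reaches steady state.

Stability requires ρ = λ/(cμ) < 1
ρ = 21.0/(4 × 11.5) = 21.0/46.00 = 0.4565
Since 0.4565 < 1, the system is STABLE.
The servers are busy 45.65% of the time.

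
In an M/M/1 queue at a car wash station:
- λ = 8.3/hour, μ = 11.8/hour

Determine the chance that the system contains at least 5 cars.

ρ = λ/μ = 8.3/11.8 = 0.7034
P(N ≥ n) = ρⁿ
P(N ≥ 5) = 0.7034^5
P(N ≥ 5) = 0.1722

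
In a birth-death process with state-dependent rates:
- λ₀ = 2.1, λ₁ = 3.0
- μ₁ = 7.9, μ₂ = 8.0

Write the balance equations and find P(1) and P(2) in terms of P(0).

Balance equations:
State 0: λ₀P₀ = μ₁P₁ → P₁ = (λ₀/μ₁)P₀ = (2.1/7.9)P₀ = 0.2658P₀
State 1: P₂ = (λ₀λ₁)/(μ₁μ₂)P₀ = (2.1×3.0)/(7.9×8.0)P₀ = 0.09968P₀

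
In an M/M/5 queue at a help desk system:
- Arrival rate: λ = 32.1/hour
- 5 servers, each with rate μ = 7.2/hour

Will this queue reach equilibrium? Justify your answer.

Stability requires ρ = λ/(cμ) < 1
ρ = 32.1/(5 × 7.2) = 32.1/36.00 = 0.8917
Since 0.8917 < 1, the system is STABLE.
The servers are busy 89.17% of the time.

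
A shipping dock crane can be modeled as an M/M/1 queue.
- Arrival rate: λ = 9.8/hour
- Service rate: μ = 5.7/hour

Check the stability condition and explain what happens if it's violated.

Stability requires ρ = λ/(cμ) < 1
ρ = 9.8/(1 × 5.7) = 9.8/5.70 = 1.7193
Since 1.7193 ≥ 1, the system is UNSTABLE.
Queue grows without bound. Need μ > λ = 9.8.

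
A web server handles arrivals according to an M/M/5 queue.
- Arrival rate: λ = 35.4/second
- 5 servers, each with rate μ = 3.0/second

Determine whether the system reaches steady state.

Stability requires ρ = λ/(cμ) < 1
ρ = 35.4/(5 × 3.0) = 35.4/15.00 = 2.3600
Since 2.3600 ≥ 1, the system is UNSTABLE.
Need c > λ/μ = 35.4/3.0 = 11.80.
Minimum servers needed: c = 12.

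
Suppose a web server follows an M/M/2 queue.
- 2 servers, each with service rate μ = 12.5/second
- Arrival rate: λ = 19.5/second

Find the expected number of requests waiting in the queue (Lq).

Traffic intensity: ρ = λ/(cμ) = 19.5/(2×12.5) = 0.7800
Since ρ = 0.7800 < 1, system is stable.
Offered load a = λ/μ = cρ = 19.5/12.5 = 1.5600
P₀ = [ Σₙ₌₀^1 aⁿ/n! + a^2/(2!(1-ρ)) ]⁻¹
Σ = a^0/0! + a^1/1! = 1.0000 + 1.5600 = 2.5600
a^2/(2!(1-ρ)) = 2.4336/(2 × 0.2200) = 5.5309
P₀ = 1/(2.5600 + 5.5309) = 0.1236
Lq = P₀·a^2·ρ / (2!(1-ρ)²) = 0.1236 × 2.4336 × 0.7800 / (2 × 0.04840) = 2.4237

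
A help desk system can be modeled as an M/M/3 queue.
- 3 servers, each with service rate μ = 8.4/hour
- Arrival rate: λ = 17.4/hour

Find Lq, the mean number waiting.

Traffic intensity: ρ = λ/(cμ) = 17.4/(3×8.4) = 0.6905
Since ρ = 0.6905 < 1, system is stable.
Offered load a = λ/μ = cρ = 17.4/8.4 = 2.0714
P₀ = [ Σₙ₌₀^2 aⁿ/n! + a^3/(3!(1-ρ)) ]⁻¹
Σ = a^0/0! + a^1/1! + a^2/2! = 1.0000 + 2.0714 + 2.1454 = 5.2168
a^3/(3!(1-ρ)) = 8.88812/(6 × 0.309524) = 4.7859
P₀ = 1/(5.2168 + 4.7859) = 0.09997
Lq = P₀·a^3·ρ / (3!(1-ρ)²) = 0.099973 × 8.8881 × 0.69048 / (6 × 0.095805) = 1.0673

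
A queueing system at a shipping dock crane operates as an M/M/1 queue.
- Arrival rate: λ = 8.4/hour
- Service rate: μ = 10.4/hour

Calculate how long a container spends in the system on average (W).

First, compute utilization: ρ = λ/μ = 8.4/10.4 = 0.8077
For M/M/1: W = 1/(μ-λ)
W = 1/(10.4-8.4) = 1/2.00
W = 0.5000 hours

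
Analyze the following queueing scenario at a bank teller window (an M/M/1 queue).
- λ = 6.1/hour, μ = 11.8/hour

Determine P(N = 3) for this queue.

ρ = λ/μ = 6.1/11.8 = 0.51695
P(n) = (1-ρ)ρⁿ
P(3) = (1-0.51695) × 0.51695^3
P(3) = 0.48305 × 0.13815
P(3) = 0.06673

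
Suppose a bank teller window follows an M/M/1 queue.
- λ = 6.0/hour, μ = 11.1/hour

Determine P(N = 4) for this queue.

ρ = λ/μ = 6.0/11.1 = 0.5405
P(n) = (1-ρ)ρⁿ
P(4) = (1-0.5405) × 0.5405^4
P(4) = 0.4595 × 0.08535
P(4) = 0.03922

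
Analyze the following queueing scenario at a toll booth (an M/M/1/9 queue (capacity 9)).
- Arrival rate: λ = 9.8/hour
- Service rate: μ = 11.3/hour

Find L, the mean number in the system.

ρ = λ/μ = 9.8/11.3 = 0.86726
P₀ = (1-ρ)/(1-ρ^(K+1)) = (1-0.86726)/(1-0.86726^10) = 0.1327/0.7593 = 0.1748
P_K = P₀×ρ^K = 0.1748 × 0.86726^9 = 0.1748 × 0.2776 = 0.04852
L = ρ[1 - (K+1)ρ^K + Kρ^(K+1)] / [(1-ρ)(1-ρ^(K+1))]
L = 0.86726 × (1 - 10×0.277552 + 9×0.240709) / ((1 - 0.86726) × (1 - 0.240709)) = 3.3633 vehicles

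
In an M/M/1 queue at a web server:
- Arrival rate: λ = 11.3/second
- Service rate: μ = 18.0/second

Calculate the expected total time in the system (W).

First, compute utilization: ρ = λ/μ = 11.3/18.0 = 0.6278
For M/M/1: W = 1/(μ-λ)
W = 1/(18.0-11.3) = 1/6.70
W = 0.1493 seconds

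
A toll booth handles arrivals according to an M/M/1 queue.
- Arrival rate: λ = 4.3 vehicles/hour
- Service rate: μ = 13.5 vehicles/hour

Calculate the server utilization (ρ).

Server utilization: ρ = λ/μ
ρ = 4.3/13.5 = 0.3185
The server is busy 31.85% of the time.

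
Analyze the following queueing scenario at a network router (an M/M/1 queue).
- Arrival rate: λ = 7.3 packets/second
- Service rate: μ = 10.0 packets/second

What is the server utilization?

Server utilization: ρ = λ/μ
ρ = 7.3/10.0 = 0.7300
The server is busy 73.00% of the time.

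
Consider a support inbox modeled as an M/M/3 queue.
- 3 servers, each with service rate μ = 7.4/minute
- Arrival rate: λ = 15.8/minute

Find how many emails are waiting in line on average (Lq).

Traffic intensity: ρ = λ/(cμ) = 15.8/(3×7.4) = 0.7117
Since ρ = 0.7117 < 1, system is stable.
Offered load a = λ/μ = cρ = 15.8/7.4 = 2.1351
P₀ = [ Σₙ₌₀^2 aⁿ/n! + a^3/(3!(1-ρ)) ]⁻¹
Σ = a^0/0! + a^1/1! + a^2/2! = 1.0000 + 2.1351 + 2.2794 = 5.4145
a^3/(3!(1-ρ)) = 9.7337/(6 × 0.28829) = 5.6273
P₀ = 1/(5.4145 + 5.6273) = 0.09056
Lq = P₀·a^3·ρ / (3!(1-ρ)²) = 0.090565 × 9.7337 × 0.71171 / (6 × 0.083110) = 1.2582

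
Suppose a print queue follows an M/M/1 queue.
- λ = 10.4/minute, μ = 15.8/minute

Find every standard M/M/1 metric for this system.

Step 1: ρ = λ/μ = 10.4/15.8 = 0.6582
Step 2: L = λ/(μ-λ) = 10.4/5.40 = 1.9259
Step 3: Lq = λ²/(μ(μ-λ)) = 108.16/(15.8×5.40) = 1.2677
Step 4: W = 1/(μ-λ) = 1/5.40 = 0.185185
Step 5: Wq = λ/(μ(μ-λ)) = 10.4/(15.8×5.40) = 0.1219
Step 6: P(0) = 1-ρ = 0.3418
Verify: L = λW = 10.4×0.185185 = 1.9259 ✔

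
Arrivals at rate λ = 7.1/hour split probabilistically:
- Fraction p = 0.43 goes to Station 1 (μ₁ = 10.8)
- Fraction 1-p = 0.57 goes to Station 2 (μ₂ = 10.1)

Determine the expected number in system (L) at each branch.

Effective rates: λ₁ = 7.1×0.43 = 3.053, λ₂ = 7.1×0.57 = 4.047
Station 1: ρ₁ = 3.053/10.8 = 0.2827, L₁ = ρ₁/(1-ρ₁) = 0.2827/(1-0.2827) = 0.3941
Station 2: ρ₂ = 4.047/10.1 = 0.4007, L₂ = ρ₂/(1-ρ₂) = 0.4007/(1-0.4007) = 0.6686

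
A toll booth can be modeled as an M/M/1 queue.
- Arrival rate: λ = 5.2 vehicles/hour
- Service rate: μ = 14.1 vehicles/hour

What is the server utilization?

Server utilization: ρ = λ/μ
ρ = 5.2/14.1 = 0.3688
The server is busy 36.88% of the time.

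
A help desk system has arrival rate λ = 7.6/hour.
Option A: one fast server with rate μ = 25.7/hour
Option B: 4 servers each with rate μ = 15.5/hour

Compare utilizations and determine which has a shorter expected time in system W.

Option A: single server μ = 25.7 (M/M/1)
  ρ_A = 7.6/25.7 = 0.2957
  W_A = 1/(μ-λ) = 1/(25.7-7.6) = 1/18.10 = 0.05525

Option B: 4 servers μ = 15.5 (M/M/4)
  ρ_B = λ/(cμ) = 7.6/(4×15.5) = 0.1226
  Offered load a = λ/μ = cρ = 7.6/15.5 = 0.4903
  P₀ = [ Σₙ₌₀^3 aⁿ/n! + a^4/(4!(1-ρ)) ]⁻¹
  Σ = a^0/0! + a^1/1! + a^2/2! + a^3/3! = 1.0000 + 0.49032 + 0.12021 + 0.019647 = 1.6302
  a^4/(4!(1-ρ)) = 0.05780/(24 × 0.8774) = 0.002745
  P₀ = 1/(1.6302 + 0.002745) = 0.6124
  Lq = P₀·a^4·ρ / (4!(1-ρ)²) = 0.61240 × 0.057800 × 0.12258 / (24 × 0.76986) = 0.0002348
  Wq_B = Lq/λ = 0.00023483/7.6 = 0.00003090
  W_B = Wq_B + 1/μ = 0.00003090 + 0.06452 = 0.06455

Since W_A = 0.05525 < W_B = 0.06455, Option A (single fast server) has the shorter time in system.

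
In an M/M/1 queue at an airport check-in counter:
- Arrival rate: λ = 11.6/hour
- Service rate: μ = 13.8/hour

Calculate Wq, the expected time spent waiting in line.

First, compute utilization: ρ = λ/μ = 11.6/13.8 = 0.8406
For M/M/1: Wq = λ/(μ(μ-λ))
Wq = 11.6/(13.8 × (13.8-11.6))
Wq = 11.6/(13.8 × 2.20)
Wq = 0.3821 hours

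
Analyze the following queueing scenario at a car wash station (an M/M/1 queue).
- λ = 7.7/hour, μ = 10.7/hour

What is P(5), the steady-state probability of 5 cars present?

ρ = λ/μ = 7.7/10.7 = 0.71963
P(n) = (1-ρ)ρⁿ
P(5) = (1-0.71963) × 0.71963^5
P(5) = 0.28037 × 0.19300
P(5) = 0.05411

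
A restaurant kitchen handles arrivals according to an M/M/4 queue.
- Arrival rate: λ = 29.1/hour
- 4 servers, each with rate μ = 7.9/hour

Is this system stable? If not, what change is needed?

Stability requires ρ = λ/(cμ) < 1
ρ = 29.1/(4 × 7.9) = 29.1/31.60 = 0.9209
Since 0.9209 < 1, the system is STABLE.
The servers are busy 92.09% of the time.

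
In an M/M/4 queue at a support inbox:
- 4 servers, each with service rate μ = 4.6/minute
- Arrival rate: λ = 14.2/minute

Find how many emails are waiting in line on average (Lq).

Traffic intensity: ρ = λ/(cμ) = 14.2/(4×4.6) = 0.7717
Since ρ = 0.7717 < 1, system is stable.
Offered load a = λ/μ = cρ = 14.2/4.6 = 3.0870
P₀ = [ Σₙ₌₀^3 aⁿ/n! + a^4/(4!(1-ρ)) ]⁻¹
Σ = a^0/0! + a^1/1! + a^2/2! + a^3/3! = 1.00000 + 3.08696 + 4.76465 + 4.90276 = 13.7544
a^4/(4!(1-ρ)) = 90.8076/(24 × 0.228261) = 16.5760
P₀ = 1/(13.7544 + 16.5760) = 0.03297
Lq = P₀·a^4·ρ / (4!(1-ρ)²) = 0.03297 × 90.8076 × 0.7717 / (24 × 0.05210) = 1.8477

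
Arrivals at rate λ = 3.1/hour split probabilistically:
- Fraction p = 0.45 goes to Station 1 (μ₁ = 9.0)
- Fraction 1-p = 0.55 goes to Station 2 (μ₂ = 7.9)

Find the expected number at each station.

Effective rates: λ₁ = 3.1×0.45 = 1.395, λ₂ = 3.1×0.55 = 1.705
Station 1: ρ₁ = 1.395/9.0 = 0.1550, L₁ = ρ₁/(1-ρ₁) = 0.1550/(1-0.1550) = 0.1834
Station 2: ρ₂ = 1.705/7.9 = 0.2158, L₂ = ρ₂/(1-ρ₂) = 0.2158/(1-0.2158) = 0.2752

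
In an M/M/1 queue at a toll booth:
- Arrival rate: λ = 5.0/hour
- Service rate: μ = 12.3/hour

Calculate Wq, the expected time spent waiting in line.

First, compute utilization: ρ = λ/μ = 5.0/12.3 = 0.4065
For M/M/1: Wq = λ/(μ(μ-λ))
Wq = 5.0/(12.3 × (12.3-5.0))
Wq = 5.0/(12.3 × 7.30)
Wq = 0.05569 hours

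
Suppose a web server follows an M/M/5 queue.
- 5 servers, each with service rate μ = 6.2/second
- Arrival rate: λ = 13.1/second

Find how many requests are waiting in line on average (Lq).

Traffic intensity: ρ = λ/(cμ) = 13.1/(5×6.2) = 0.4226
Since ρ = 0.4226 < 1, system is stable.
Offered load a = λ/μ = cρ = 13.1/6.2 = 2.1129
P₀ = [ Σₙ₌₀^4 aⁿ/n! + a^5/(5!(1-ρ)) ]⁻¹
Σ = a^0/0! + a^1/1! + a^2/2! + a^3/3! + a^4/4! = 1.0000 + 2.1129 + 2.2322 + 1.5721 + 0.8304 = 7.7476
a^5/(5!(1-ρ)) = 42.1112/(120 × 0.5774) = 0.6078
P₀ = 1/(7.7476 + 0.6078) = 0.1197
Lq = P₀·a^5·ρ / (5!(1-ρ)²) = 0.11968 × 42.1112 × 0.42258 / (120 × 0.33341) = 0.05323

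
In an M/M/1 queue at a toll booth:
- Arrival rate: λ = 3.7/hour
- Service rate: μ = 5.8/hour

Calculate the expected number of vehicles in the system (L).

ρ = λ/μ = 3.7/5.8 = 0.6379
For M/M/1: L = λ/(μ-λ)
L = 3.7/(5.8-3.7) = 3.7/2.10
L = 1.7619 vehicles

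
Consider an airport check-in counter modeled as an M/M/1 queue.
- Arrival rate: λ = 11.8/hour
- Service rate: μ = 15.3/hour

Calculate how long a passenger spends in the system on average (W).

First, compute utilization: ρ = λ/μ = 11.8/15.3 = 0.7712
For M/M/1: W = 1/(μ-λ)
W = 1/(15.3-11.8) = 1/3.50
W = 0.2857 hours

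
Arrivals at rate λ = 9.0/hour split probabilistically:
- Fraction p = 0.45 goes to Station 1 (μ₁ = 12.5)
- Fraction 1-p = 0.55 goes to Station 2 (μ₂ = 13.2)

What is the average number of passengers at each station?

Effective rates: λ₁ = 9.0×0.45 = 4.05, λ₂ = 9.0×0.55 = 4.95
Station 1: ρ₁ = 4.05/12.5 = 0.3240, L₁ = ρ₁/(1-ρ₁) = 0.3240/(1-0.3240) = 0.4793
Station 2: ρ₂ = 4.95/13.2 = 0.3750, L₂ = ρ₂/(1-ρ₂) = 0.3750/(1-0.3750) = 0.6000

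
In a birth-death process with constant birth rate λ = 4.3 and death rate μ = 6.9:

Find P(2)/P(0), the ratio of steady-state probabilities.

For constant rates: P(n)/P(0) = (λ/μ)^n
P(2)/P(0) = (4.3/6.9)^2 = 0.6232^2 = 0.3884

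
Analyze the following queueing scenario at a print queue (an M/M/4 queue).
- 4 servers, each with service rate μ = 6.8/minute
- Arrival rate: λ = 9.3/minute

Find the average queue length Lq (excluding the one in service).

Traffic intensity: ρ = λ/(cμ) = 9.3/(4×6.8) = 0.3419
Since ρ = 0.3419 < 1, system is stable.
Offered load a = λ/μ = cρ = 9.3/6.8 = 1.3676
P₀ = [ Σₙ₌₀^3 aⁿ/n! + a^4/(4!(1-ρ)) ]⁻¹
Σ = a^0/0! + a^1/1! + a^2/2! + a^3/3! = 1.0000 + 1.3676 + 0.9352 + 0.4264 = 3.7292
a^4/(4!(1-ρ)) = 3.4986/(24 × 0.6581) = 0.2215
P₀ = 1/(3.7292 + 0.2215) = 0.2531
Lq = P₀·a^4·ρ / (4!(1-ρ)²) = 0.2531 × 3.4986 × 0.3419 / (24 × 0.4331) = 0.02913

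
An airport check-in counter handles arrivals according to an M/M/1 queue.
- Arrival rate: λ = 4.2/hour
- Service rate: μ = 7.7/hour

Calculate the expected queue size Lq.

ρ = λ/μ = 4.2/7.7 = 0.5455
For M/M/1: Lq = λ²/(μ(μ-λ))
Lq = 17.64/(7.7 × 3.50)
Lq = 0.6545 passengers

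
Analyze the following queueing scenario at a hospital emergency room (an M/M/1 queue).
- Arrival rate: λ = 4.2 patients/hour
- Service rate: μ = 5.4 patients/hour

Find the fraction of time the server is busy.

Server utilization: ρ = λ/μ
ρ = 4.2/5.4 = 0.7778
The server is busy 77.78% of the time.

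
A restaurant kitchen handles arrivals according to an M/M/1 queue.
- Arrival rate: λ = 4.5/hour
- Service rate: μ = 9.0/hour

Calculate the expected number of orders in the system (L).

ρ = λ/μ = 4.5/9.0 = 0.5000
For M/M/1: L = λ/(μ-λ)
L = 4.5/(9.0-4.5) = 4.5/4.50
L = 1.0000 orders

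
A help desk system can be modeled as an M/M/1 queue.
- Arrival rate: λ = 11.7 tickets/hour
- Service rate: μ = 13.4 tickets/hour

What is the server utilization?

Server utilization: ρ = λ/μ
ρ = 11.7/13.4 = 0.8731
The server is busy 87.31% of the time.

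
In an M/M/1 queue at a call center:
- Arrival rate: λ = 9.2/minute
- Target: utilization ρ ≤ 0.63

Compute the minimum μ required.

ρ = λ/μ, so μ = λ/ρ
μ ≥ 9.2/0.63 = 14.6032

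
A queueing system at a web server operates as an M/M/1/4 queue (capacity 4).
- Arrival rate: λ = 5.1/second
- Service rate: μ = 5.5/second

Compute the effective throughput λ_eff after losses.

ρ = λ/μ = 5.1/5.5 = 0.9273
P₀ = (1-ρ)/(1-ρ^(K+1)) = (1-0.9273)/(1-0.9273^5) = 0.072700/0.31435 = 0.2313
P_K = P₀×ρ^K = 0.2313 × 0.9273^4 = 0.2313 × 0.7394 = 0.1710
λ_eff = λ(1-P_K) = 5.1 × (1 - 0.1710) = 5.1 × 0.8290 = 4.2279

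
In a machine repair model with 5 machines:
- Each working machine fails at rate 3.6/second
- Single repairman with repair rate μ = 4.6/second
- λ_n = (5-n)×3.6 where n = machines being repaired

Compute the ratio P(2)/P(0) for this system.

P(2)/P(0) = ∏_{i=0}^{2-1} λ_i/μ_{i+1}
= (5-0)×3.6/4.6 × (5-1)×3.6/4.6
= 12.2495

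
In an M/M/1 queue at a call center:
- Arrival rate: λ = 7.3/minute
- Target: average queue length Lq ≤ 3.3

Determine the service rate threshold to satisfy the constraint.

For M/M/1: Lq = λ²/(μ(μ-λ))
Need Lq ≤ 3.3, i.e. μ(μ-λ) ≥ λ²/3.3
μ² - 7.3μ - 53.29/3.3 ≥ 0  →  μ² - 7.3μ - 16.14848 ≥ 0
Quadratic formula (positive root): μ = [λ + √(λ² + 4×16.14848)]/2
Discriminant: 53.29 + 4×16.14848 = 117.8839, √117.8839 = 10.8574
μ ≥ (7.3 + 10.8574)/2 = 9.0787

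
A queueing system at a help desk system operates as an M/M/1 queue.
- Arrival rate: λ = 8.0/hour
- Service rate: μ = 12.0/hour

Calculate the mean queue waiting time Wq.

First, compute utilization: ρ = λ/μ = 8.0/12.0 = 0.6667
For M/M/1: Wq = λ/(μ(μ-λ))
Wq = 8.0/(12.0 × (12.0-8.0))
Wq = 8.0/(12.0 × 4.00)
Wq = 0.1667 hours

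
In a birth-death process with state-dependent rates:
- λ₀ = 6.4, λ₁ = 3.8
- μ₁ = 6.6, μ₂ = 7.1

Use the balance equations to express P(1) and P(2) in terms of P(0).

Balance equations:
State 0: λ₀P₀ = μ₁P₁ → P₁ = (λ₀/μ₁)P₀ = (6.4/6.6)P₀ = 0.9697P₀
State 1: P₂ = (λ₀λ₁)/(μ₁μ₂)P₀ = (6.4×3.8)/(6.6×7.1)P₀ = 0.5190P₀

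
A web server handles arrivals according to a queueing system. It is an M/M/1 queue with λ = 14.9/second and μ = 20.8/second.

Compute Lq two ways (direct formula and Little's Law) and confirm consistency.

Method 1 (direct): Lq = λ²/(μ(μ-λ)) = 222.01/(20.8 × 5.90) = 1.8091

Method 2 (Little's Law):
W = 1/(μ-λ) = 1/5.90 = 0.169492
Wq = W - 1/μ = 0.169492 - 0.0480769 = 0.121415
Lq = λWq = 14.9 × 0.121415 = 1.8091 ✔ (matches Method 1)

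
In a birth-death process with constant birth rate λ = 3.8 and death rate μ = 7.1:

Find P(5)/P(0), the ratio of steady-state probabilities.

For constant rates: P(n)/P(0) = (λ/μ)^n
P(5)/P(0) = (3.8/7.1)^5 = 0.53521^5 = 0.04392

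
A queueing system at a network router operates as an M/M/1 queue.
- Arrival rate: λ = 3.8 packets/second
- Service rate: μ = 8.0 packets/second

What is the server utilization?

Server utilization: ρ = λ/μ
ρ = 3.8/8.0 = 0.4750
The server is busy 47.50% of the time.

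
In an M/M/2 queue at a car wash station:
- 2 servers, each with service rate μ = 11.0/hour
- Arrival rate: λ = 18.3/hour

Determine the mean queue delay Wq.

Traffic intensity: ρ = λ/(cμ) = 18.3/(2×11.0) = 0.8318
Since ρ = 0.8318 < 1, system is stable.
Offered load a = λ/μ = cρ = 18.3/11.0 = 1.6636
P₀ = [ Σₙ₌₀^1 aⁿ/n! + a^2/(2!(1-ρ)) ]⁻¹
Σ = a^0/0! + a^1/1! = 1.0000 + 1.6636 = 2.6636
a^2/(2!(1-ρ)) = 2.76769/(2 × 0.168182) = 8.2283
P₀ = 1/(2.6636 + 8.2283) = 0.09181
Lq = P₀·a^2·ρ / (2!(1-ρ)²) = 0.091811 × 2.7677 × 0.83182 / (2 × 0.028285) = 3.7364
Wq = Lq/λ = 3.7364/18.3 = 0.2042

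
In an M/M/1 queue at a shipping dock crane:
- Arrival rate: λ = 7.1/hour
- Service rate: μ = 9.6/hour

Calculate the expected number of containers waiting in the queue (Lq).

ρ = λ/μ = 7.1/9.6 = 0.7396
For M/M/1: Lq = λ²/(μ(μ-λ))
Lq = 50.41/(9.6 × 2.50)
Lq = 2.1004 containers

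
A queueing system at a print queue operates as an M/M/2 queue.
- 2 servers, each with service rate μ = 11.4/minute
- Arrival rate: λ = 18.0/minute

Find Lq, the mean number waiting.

Traffic intensity: ρ = λ/(cμ) = 18.0/(2×11.4) = 0.7895
Since ρ = 0.7895 < 1, system is stable.
Offered load a = λ/μ = cρ = 18.0/11.4 = 1.5789
P₀ = [ Σₙ₌₀^1 aⁿ/n! + a^2/(2!(1-ρ)) ]⁻¹
Σ = a^0/0! + a^1/1! = 1.0000 + 1.5789 = 2.5789
a^2/(2!(1-ρ)) = 2.49307/(2 × 0.210526) = 5.9211
P₀ = 1/(2.5789 + 5.9211) = 0.1176
Lq = P₀·a^2·ρ / (2!(1-ρ)²) = 0.117647 × 2.49307 × 0.789474 / (2 × 0.0443213) = 2.6122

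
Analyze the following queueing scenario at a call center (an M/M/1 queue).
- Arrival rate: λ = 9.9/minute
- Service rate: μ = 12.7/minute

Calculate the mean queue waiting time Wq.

First, compute utilization: ρ = λ/μ = 9.9/12.7 = 0.7795
For M/M/1: Wq = λ/(μ(μ-λ))
Wq = 9.9/(12.7 × (12.7-9.9))
Wq = 9.9/(12.7 × 2.80)
Wq = 0.2784 minutes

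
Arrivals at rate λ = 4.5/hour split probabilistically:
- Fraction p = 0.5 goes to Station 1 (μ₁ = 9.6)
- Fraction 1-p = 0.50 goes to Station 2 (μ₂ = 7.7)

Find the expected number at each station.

Effective rates: λ₁ = 4.5×0.5 = 2.25, λ₂ = 4.5×0.50 = 2.25
Station 1: ρ₁ = 2.25/9.6 = 0.23438, L₁ = ρ₁/(1-ρ₁) = 0.23438/(1-0.23438) = 0.3061
Station 2: ρ₂ = 2.25/7.7 = 0.2922, L₂ = ρ₂/(1-ρ₂) = 0.2922/(1-0.2922) = 0.4128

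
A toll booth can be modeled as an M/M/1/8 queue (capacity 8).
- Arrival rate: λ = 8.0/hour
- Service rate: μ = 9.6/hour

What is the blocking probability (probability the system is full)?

ρ = λ/μ = 8.0/9.6 = 0.83333
P₀ = (1-ρ)/(1-ρ^(K+1)) = (1-0.83333)/(1-0.83333^9) = 0.16667/0.80620 = 0.2067
P_K = P₀×ρ^K = 0.2067 × 0.83333^8 = 0.2067 × 0.2326 = 0.04808
Blocking probability = 4.81%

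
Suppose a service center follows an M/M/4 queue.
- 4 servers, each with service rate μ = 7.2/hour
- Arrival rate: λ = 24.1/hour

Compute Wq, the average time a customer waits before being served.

Traffic intensity: ρ = λ/(cμ) = 24.1/(4×7.2) = 0.8368
Since ρ = 0.8368 < 1, system is stable.
Offered load a = λ/μ = cρ = 24.1/7.2 = 3.3472
P₀ = [ Σₙ₌₀^3 aⁿ/n! + a^4/(4!(1-ρ)) ]⁻¹
Σ = a^0/0! + a^1/1! + a^2/2! + a^3/3! = 1.00000 + 3.34722 + 5.60195 + 6.25032 = 16.1995
a^4/(4!(1-ρ)) = 125.5273/(24 × 0.1631944) = 32.0495
P₀ = 1/(16.1995 + 32.0495) = 0.02073
Lq = P₀·a^4·ρ / (4!(1-ρ)²) = 0.0207258 × 125.5273 × 0.836806 / (24 × 0.0266324) = 3.4061
Wq = Lq/λ = 3.4061/24.1 = 0.1413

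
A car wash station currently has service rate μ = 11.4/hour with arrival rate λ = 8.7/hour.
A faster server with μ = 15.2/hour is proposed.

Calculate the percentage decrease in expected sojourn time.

System 1: ρ₁ = 8.7/11.4 = 0.7632, W₁ = 1/(11.4-8.7) = 0.37037
System 2: ρ₂ = 8.7/15.2 = 0.5724, W₂ = 1/(15.2-8.7) = 0.15385
Improvement: (W₁-W₂)/W₁ = (0.37037-0.15385)/0.37037 = 58.46%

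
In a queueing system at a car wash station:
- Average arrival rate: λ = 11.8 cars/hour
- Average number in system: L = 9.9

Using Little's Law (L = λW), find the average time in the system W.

Little's Law: L = λW, so W = L/λ
W = 9.9/11.8 = 0.8390 hours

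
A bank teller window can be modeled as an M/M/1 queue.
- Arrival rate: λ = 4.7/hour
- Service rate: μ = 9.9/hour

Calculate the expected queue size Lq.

ρ = λ/μ = 4.7/9.9 = 0.4747
For M/M/1: Lq = λ²/(μ(μ-λ))
Lq = 22.09/(9.9 × 5.20)
Lq = 0.4291 transactions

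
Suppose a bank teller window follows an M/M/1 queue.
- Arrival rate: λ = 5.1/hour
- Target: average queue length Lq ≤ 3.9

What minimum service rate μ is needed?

For M/M/1: Lq = λ²/(μ(μ-λ))
Need Lq ≤ 3.9, i.e. μ(μ-λ) ≥ λ²/3.9
μ² - 5.1μ - 26.01/3.9 ≥ 0  →  μ² - 5.1μ - 6.66923 ≥ 0
Quadratic formula (positive root): μ = [λ + √(λ² + 4×6.66923)]/2
Discriminant: 26.01 + 4×6.66923 = 52.6869, √52.6869 = 7.2586
μ ≥ (5.1 + 7.2586)/2 = 6.1793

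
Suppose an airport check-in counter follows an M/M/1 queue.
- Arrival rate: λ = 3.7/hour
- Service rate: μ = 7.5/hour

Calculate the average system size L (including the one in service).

ρ = λ/μ = 3.7/7.5 = 0.4933
For M/M/1: L = λ/(μ-λ)
L = 3.7/(7.5-3.7) = 3.7/3.80
L = 0.9737 passengers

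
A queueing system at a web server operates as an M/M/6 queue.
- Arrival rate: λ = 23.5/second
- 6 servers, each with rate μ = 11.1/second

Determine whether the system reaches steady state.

Stability requires ρ = λ/(cμ) < 1
ρ = 23.5/(6 × 11.1) = 23.5/66.60 = 0.3529
Since 0.3529 < 1, the system is STABLE.
The servers are busy 35.29% of the time.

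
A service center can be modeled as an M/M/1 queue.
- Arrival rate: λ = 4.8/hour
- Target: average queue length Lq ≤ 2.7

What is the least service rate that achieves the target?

For M/M/1: Lq = λ²/(μ(μ-λ))
Need Lq ≤ 2.7, i.e. μ(μ-λ) ≥ λ²/2.7
μ² - 4.8μ - 23.04/2.7 ≥ 0  →  μ² - 4.8μ - 8.533333333 ≥ 0
Quadratic formula (positive root): μ = [λ + √(λ² + 4×8.533333333)]/2
Discriminant: 23.04 + 4×8.533333333 = 57.17333333, √57.17333333 = 7.56131
μ ≥ (4.8 + 7.56131)/2 = 6.1807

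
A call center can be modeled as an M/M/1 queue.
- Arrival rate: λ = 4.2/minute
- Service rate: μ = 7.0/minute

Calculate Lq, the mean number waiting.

ρ = λ/μ = 4.2/7.0 = 0.6000
For M/M/1: Lq = λ²/(μ(μ-λ))
Lq = 17.64/(7.0 × 2.80)
Lq = 0.9000 calls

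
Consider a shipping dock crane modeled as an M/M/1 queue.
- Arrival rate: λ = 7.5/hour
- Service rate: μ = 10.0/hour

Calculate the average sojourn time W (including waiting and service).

First, compute utilization: ρ = λ/μ = 7.5/10.0 = 0.7500
For M/M/1: W = 1/(μ-λ)
W = 1/(10.0-7.5) = 1/2.50
W = 0.4000 hours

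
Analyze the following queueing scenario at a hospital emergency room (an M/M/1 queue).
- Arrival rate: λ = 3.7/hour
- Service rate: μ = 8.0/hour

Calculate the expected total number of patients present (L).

ρ = λ/μ = 3.7/8.0 = 0.4625
For M/M/1: L = λ/(μ-λ)
L = 3.7/(8.0-3.7) = 3.7/4.30
L = 0.8605 patients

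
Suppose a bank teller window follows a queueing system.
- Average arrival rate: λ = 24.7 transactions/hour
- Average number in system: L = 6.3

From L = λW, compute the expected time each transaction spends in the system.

Little's Law: L = λW, so W = L/λ
W = 6.3/24.7 = 0.2551 hours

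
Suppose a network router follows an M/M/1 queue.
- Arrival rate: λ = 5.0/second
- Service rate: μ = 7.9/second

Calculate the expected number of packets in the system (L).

ρ = λ/μ = 5.0/7.9 = 0.6329
For M/M/1: L = λ/(μ-λ)
L = 5.0/(7.9-5.0) = 5.0/2.90
L = 1.7241 packets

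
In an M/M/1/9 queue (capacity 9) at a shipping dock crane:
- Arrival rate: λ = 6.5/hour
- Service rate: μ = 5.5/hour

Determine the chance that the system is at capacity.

ρ = λ/μ = 6.5/5.5 = 1.18182
P₀ = (1-ρ)/(1-ρ^(K+1)) = (1-1.18182)/(1-1.18182^10) = -0.18182/-4.3151 = 0.04214
P_K = P₀×ρ^K = 0.04214 × 1.18182^9 = 0.04214 × 4.4974 = 0.1895
Blocking probability = 18.95%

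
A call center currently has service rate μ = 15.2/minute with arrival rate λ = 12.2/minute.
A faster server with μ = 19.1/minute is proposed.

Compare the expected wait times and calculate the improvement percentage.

System 1: ρ₁ = 12.2/15.2 = 0.8026, W₁ = 1/(15.2-12.2) = 0.33333
System 2: ρ₂ = 12.2/19.1 = 0.6387, W₂ = 1/(19.1-12.2) = 0.14493
Improvement: (W₁-W₂)/W₁ = (0.33333-0.14493)/0.33333 = 56.52%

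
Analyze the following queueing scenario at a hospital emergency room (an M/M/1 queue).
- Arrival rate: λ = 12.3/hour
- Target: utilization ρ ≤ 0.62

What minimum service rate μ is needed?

ρ = λ/μ, so μ = λ/ρ
μ ≥ 12.3/0.62 = 19.8387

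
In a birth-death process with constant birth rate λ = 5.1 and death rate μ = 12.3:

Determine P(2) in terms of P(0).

For constant rates: P(n)/P(0) = (λ/μ)^n
P(2)/P(0) = (5.1/12.3)^2 = 0.4146^2 = 0.1719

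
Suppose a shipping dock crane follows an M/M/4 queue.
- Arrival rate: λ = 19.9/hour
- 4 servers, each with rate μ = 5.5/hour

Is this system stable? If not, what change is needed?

Stability requires ρ = λ/(cμ) < 1
ρ = 19.9/(4 × 5.5) = 19.9/22.00 = 0.9045
Since 0.9045 < 1, the system is STABLE.
The servers are busy 90.45% of the time.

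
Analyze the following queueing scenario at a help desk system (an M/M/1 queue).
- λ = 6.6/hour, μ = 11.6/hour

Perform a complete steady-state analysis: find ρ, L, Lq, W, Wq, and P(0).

Step 1: ρ = λ/μ = 6.6/11.6 = 0.5690
Step 2: L = λ/(μ-λ) = 6.6/5.00 = 1.3200
Step 3: Lq = λ²/(μ(μ-λ)) = 43.56/(11.6×5.00) = 0.7510
Step 4: W = 1/(μ-λ) = 1/5.00 = 0.2000
Step 5: Wq = λ/(μ(μ-λ)) = 6.6/(11.6×5.00) = 0.1138
Step 6: P(0) = 1-ρ = 0.4310
Verify: L = λW = 6.6×0.2000 = 1.3200 ✔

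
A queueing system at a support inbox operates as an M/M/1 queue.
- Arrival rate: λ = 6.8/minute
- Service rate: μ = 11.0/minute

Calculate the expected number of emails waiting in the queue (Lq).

ρ = λ/μ = 6.8/11.0 = 0.6182
For M/M/1: Lq = λ²/(μ(μ-λ))
Lq = 46.24/(11.0 × 4.20)
Lq = 1.0009 emails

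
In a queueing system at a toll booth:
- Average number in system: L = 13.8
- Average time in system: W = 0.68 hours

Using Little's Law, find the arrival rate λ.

Little's Law: L = λW, so λ = L/W
λ = 13.8/0.68 = 20.2941 vehicles/hour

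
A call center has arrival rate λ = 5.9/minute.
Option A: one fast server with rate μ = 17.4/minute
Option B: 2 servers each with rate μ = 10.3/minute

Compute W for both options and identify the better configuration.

Option A: single server μ = 17.4 (M/M/1)
  ρ_A = 5.9/17.4 = 0.3391
  W_A = 1/(μ-λ) = 1/(17.4-5.9) = 1/11.50 = 0.08696

Option B: 2 servers μ = 10.3 (M/M/2)
  ρ_B = λ/(cμ) = 5.9/(2×10.3) = 0.2864
  Offered load a = λ/μ = cρ = 5.9/10.3 = 0.5728
  P₀ = [ Σₙ₌₀^1 aⁿ/n! + a^2/(2!(1-ρ)) ]⁻¹
  Σ = a^0/0! + a^1/1! = 1.0000 + 0.5728 = 1.5728
  a^2/(2!(1-ρ)) = 0.3281/(2 × 0.7136) = 0.2299
  P₀ = 1/(1.5728 + 0.2299) = 0.5547
  Lq = P₀·a^2·ρ / (2!(1-ρ)²) = 0.55472 × 0.32812 × 0.28641 / (2 × 0.50921) = 0.05119
  Wq_B = Lq/λ = 0.05119/5.9 = 0.008676
  W_B = Wq_B + 1/μ = 0.008676 + 0.09709 = 0.1058

Since W_A = 0.08696 < W_B = 0.1058, Option A (single fast server) has the shorter time in system.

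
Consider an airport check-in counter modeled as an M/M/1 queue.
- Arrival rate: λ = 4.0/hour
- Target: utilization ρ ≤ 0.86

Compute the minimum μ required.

ρ = λ/μ, so μ = λ/ρ
μ ≥ 4.0/0.86 = 4.6512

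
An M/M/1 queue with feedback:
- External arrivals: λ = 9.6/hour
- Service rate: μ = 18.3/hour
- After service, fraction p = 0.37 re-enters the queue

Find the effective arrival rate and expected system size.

Effective arrival rate: λ_eff = λ/(1-p) = 9.6/(1-0.37) = 9.6/0.63 = 15.2381
ρ = λ_eff/μ = 15.2381/18.3 = 0.832683
L = ρ/(1-ρ) = 0.832683/(1-0.832683) = 4.9767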